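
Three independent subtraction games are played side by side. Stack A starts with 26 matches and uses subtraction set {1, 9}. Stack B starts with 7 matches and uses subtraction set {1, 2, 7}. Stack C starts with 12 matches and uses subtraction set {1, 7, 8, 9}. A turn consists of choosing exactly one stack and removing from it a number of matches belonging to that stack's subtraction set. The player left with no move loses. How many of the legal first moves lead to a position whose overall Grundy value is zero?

Stack A, S = {1, 9}:
G(0) = 0
G(1) = mex{0} = 1
G(2) = mex{1} = 0
G(3) = mex{0} = 1
G(4) = mex{1} = 0
G(5) = mex{0} = 1
G(6) = mex{1} = 0
G(7) = mex{0} = 1
G(8) = mex{1} = 0
G(9) = mex{0,0} = 1
G(10) = mex{1,1} = 0
G(11) = mex{0,0} = 1
G(12) = mex{1,1} = 0
G(13) = mex{0,0} = 1
G(14) = mex{1,1} = 0
G(15) = mex{0,0} = 1
G(16) = mex{1,1} = 0
G(17) = mex{0,0} = 1
G(18) = mex{1,1} = 0
G(19) = mex{0,0} = 1
G(20) = mex{1,1} = 0
G(21) = mex{0,0} = 1
G(22) = mex{1,1} = 0
G(23) = mex{0,0} = 1
G(24) = mex{1,1} = 0
G(25) = mex{0,0} = 1
G(26) = mex{1,1} = 0
G_A(26) = 0.
Stack B, S = {1, 2, 7}:
G(0) = 0
G(1) = mex{0} = 1
G(2) = mex{1,0} = 2
G(3) = mex{2,1} = 0
G(4) = mex{0,2} = 1
G(5) = mex{1,0} = 2
G(6) = mex{2,1} = 0
G(7) = mex{0,2,0} = 1
G_B(7) = 1.
Stack C, S = {1, 7, 8, 9}:
G(0) = 0
G(1) = mex{0} = 1
G(2) = mex{1} = 0
G(3) = mex{0} = 1
G(4) = mex{1} = 0
G(5) = mex{0} = 1
G(6) = mex{1} = 0
G(7) = mex{0,0} = 1
G(8) = mex{1,1,0} = 2
G(9) = mex{2,0,1,0} = 3
G(10) = mex{3,1,0,1} = 2
G(11) = mex{2,0,1,0} = 3
G(12) = mex{3,1,0,1} = 2
G_C(12) = 2.
Combined Grundy value = 0 ⊕ 1 ⊕ 2 = 3.
A winning move leaves total XOR = 0, i.e. changes one component's Grundy value g to g ⊕ X where X is the current total.
Stack A: need g' = 0⊕3 = 3. Options: 26−1→G=1, 26−9→G=1. Hits: 0.
Stack B: need g' = 1⊕3 = 2. Options: 7−1→G=0, 7−2→G=2, 7−7→G=0. Hits: 1.
Stack C: need g' = 2⊕3 = 1. Options: 12−1→G=3, 12−7→G=1, 12−8→G=0, 12−9→G=1. Hits: 2.

3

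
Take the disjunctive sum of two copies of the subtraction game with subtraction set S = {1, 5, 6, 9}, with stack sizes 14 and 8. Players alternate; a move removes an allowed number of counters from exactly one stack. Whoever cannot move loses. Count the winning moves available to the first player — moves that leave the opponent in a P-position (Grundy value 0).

All stacks use S = {1, 5, 6, 9}:
G(0) = 0
G(1) = mex{0} = 1
G(2) = mex{1} = 0
G(3) = mex{0} = 1
G(4) = mex{1} = 0
G(5) = mex{0,0} = 1
G(6) = mex{1,1,0} = 2
G(7) = mex{2,0,1} = 3
G(8) = mex{3,1,0} = 2
G(9) = mex{2,0,1,0} = 3
G(10) = mex{3,1,0,1} = 2
G(11) = mex{2,2,1,0} = 3
G(12) = mex{3,3,2,1} = 0
G(13) = mex{0,2,3,0} = 1
G(14) = mex{1,3,2,1} = 0
Stack A: G(14) = 0.
Stack B: G(8) = 2.
Combined Grundy value = 0 ⊕ 2 = 2.
A winning move leaves total XOR = 0, i.e. changes one component's Grundy value g to g ⊕ X where X is the current total.
Stack A: need g' = 0⊕2 = 2. Options: 14−1→G=1, 14−5→G=3, 14−6→G=2, 14−9→G=1. Hits: 1.
Stack B: need g' = 2⊕2 = 0. Options: 8−1→G=3, 8−5→G=1, 8−6→G=0. Hits: 1.

2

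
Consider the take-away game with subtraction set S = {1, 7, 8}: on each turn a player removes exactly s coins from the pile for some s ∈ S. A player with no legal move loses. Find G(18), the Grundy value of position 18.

1

n :  0  1  2  3  4  5  6  7  8  9 10 11 12 13 14 15 16 17 18
G :  0  1  0  1  0  1  0  1  2  3  2  3  2  3  2  0  1  0  1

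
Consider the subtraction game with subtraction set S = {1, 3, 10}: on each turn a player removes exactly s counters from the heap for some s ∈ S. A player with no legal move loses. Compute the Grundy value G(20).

1

G(0) = 0
G(1) = mex{0} = 1
G(2) = mex{1} = 0
G(3) = mex{0,0} = 1
G(4) = mex{1,1} = 0
G(5) = mex{0,0} = 1
G(6) = mex{1,1} = 0
G(7) = mex{0,0} = 1
G(8) = mex{1,1} = 0
G(9) = mex{0,0} = 1
G(10) = mex{1,1,0} = 2
G(11) = mex{2,0,1} = 3
G(12) = mex{3,1,0} = 2
G(13) = mex{2,2,1} = 0
G(14) = mex{0,3,0} = 1
G(15) = mex{1,2,1} = 0
G(16) = mex{0,0,0} = 1
G(17) = mex{1,1,1} = 0
G(18) = mex{0,0,0} = 1
G(19) = mex{1,1,1} = 0
G(20) = mex{0,0,2} = 1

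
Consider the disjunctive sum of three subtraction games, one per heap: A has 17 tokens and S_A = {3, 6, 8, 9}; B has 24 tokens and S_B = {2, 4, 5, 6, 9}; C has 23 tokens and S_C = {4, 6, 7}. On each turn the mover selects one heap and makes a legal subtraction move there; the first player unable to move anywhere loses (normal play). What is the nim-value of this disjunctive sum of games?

Heap A, S = {3, 6, 8, 9}:
G(0) = 0
G(1) = mex{} = 0
G(2) = mex{} = 0
G(3) = mex{0} = 1
G(4) = mex{0} = 1
G(5) = mex{0} = 1
G(6) = mex{1,0} = 2
G(7) = mex{1,0} = 2
G(8) = mex{1,0,0} = 2
G(9) = mex{2,1,0,0} = 3
G(10) = mex{2,1,0,0} = 3
G(11) = mex{2,1,1,0} = 3
G(12) = mex{3,2,1,1} = 0
G(13) = mex{3,2,1,1} = 0
G(14) = mex{3,2,2,1} = 0
G(15) = mex{0,3,2,2} = 1
G(16) = mex{0,3,2,2} = 1
G(17) = mex{0,3,3,2} = 1
G_A(17) = 1.
Heap B, S = {2, 4, 5, 6, 9}:
n :  0  1  2  3  4  5  6  7  8  9 10 11 12 13 14 15 16 17 18 19 20 21 22 23 24
G :  0  0  1  1  2  2  3  3  0  4  1  0  2  1  3  2  4  3  0  0  1  1  2  2  3
G_B(24) = 3.
Heap C, S = {4, 6, 7}:
n :  0  1  2  3  4  5  6  7  8  9 10 11 12 13 14 15 16 17 18 19 20 21 22 23
G :  0  0  0  0  1  1  1  1  2  2  2  0  0  0  0  1  1  1  1  2  2  2  0  0
G_C(23) = 0.
Combined Grundy value = 1 ⊕ 3 ⊕ 0 = 2.

2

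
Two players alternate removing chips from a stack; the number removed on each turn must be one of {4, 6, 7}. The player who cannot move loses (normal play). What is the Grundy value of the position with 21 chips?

G(0) = 0
G(1) = mex{} = 0
G(2) = mex{} = 0
G(3) = mex{} = 0
G(4) = mex{0} = 1
G(5) = mex{0} = 1
G(6) = mex{0,0} = 1
G(7) = mex{0,0,0} = 1
G(8) = mex{1,0,0} = 2
G(9) = mex{1,0,0} = 2
G(10) = mex{1,1,0} = 2
G(11) = mex{1,1,1} = 0
G(12) = mex{2,1,1} = 0
G(13) = mex{2,1,1} = 0
G(14) = mex{2,2,1} = 0
G(15) = mex{0,2,2} = 1
G(16) = mex{0,2,2} = 1
G(17) = mex{0,0,2} = 1
G(18) = mex{0,0,0} = 1
G(19) = mex{1,0,0} = 2
G(20) = mex{1,0,0} = 2
G(21) = mex{1,1,0} = 2

2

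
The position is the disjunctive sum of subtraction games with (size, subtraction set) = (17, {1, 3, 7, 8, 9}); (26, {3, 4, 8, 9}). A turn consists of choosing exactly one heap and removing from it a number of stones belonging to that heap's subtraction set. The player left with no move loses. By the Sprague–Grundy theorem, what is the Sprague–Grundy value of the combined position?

Heap A, S = {1, 3, 7, 8, 9}:
n :  0  1  2  3  4  5  6  7  8  9 10 11 12 13 14 15 16 17
G :  0  1  0  1  0  1  0  1  2  3  2  3  2  3  2  3  0  1
G_A(17) = 1.
Heap B, S = {3, 4, 8, 9}:
G(0) = 0
G(1) = mex{} = 0
G(2) = mex{} = 0
G(3) = mex{0} = 1
G(4) = mex{0,0} = 1
G(5) = mex{0,0} = 1
G(6) = mex{1,0} = 2
G(7) = mex{1,1} = 0
G(8) = mex{1,1,0} = 2
G(9) = mex{2,1,0,0} = 3
G(10) = mex{0,2,0,0} = 1
G(11) = mex{2,0,1,0} = 3
G(12) = mex{3,2,1,1} = 0
G(13) = mex{1,3,1,1} = 0
G(14) = mex{3,1,2,1} = 0
G(15) = mex{0,3,0,2} = 1
G(16) = mex{0,0,2,0} = 1
G(17) = mex{0,0,3,2} = 1
G(18) = mex{1,0,1,3} = 2
G(19) = mex{1,1,3,1} = 0
G(20) = mex{1,1,0,3} = 2
G(21) = mex{2,1,0,0} = 3
G(22) = mex{0,2,0,0} = 1
G(23) = mex{2,0,1,0} = 3
G(24) = mex{3,2,1,1} = 0
G(25) = mex{1,3,1,1} = 0
G(26) = mex{3,1,2,1} = 0
G_B(26) = 0.
Combined Grundy value = 1 ⊕ 0 = 1.

1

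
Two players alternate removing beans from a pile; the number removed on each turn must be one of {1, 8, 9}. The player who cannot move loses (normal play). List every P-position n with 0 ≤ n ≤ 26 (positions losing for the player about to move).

n :  0  1  2  3  4  5  6  7  8  9 10 11 12 13 14 15 16 17 18 19 20 21 22 23 24 25 26
G :  0  1  0  1  0  1  0  1  2  3  2  3  2  3  2  3  0  1  0  1  0  1  0  1  2  3  2
P-positions are exactly the n with G(n) = 0.

0, 2, 4, 6, 16, 18, 20, 22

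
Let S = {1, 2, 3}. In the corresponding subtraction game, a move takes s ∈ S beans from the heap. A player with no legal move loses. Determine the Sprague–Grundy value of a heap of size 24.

G(0) = 0
G(1) = mex{0} = 1
G(2) = mex{1,0} = 2
G(3) = mex{2,1,0} = 3
G(4) = mex{3,2,1} = 0
G(5) = mex{0,3,2} = 1
G(6) = mex{1,0,3} = 2
G(7) = mex{2,1,0} = 3
G(8) = mex{3,2,1} = 0
G(9) = mex{0,3,2} = 1
G(10) = mex{1,0,3} = 2
G(11) = mex{2,1,0} = 3
G(12) = mex{3,2,1} = 0
G(13) = mex{0,3,2} = 1
G(14) = mex{1,0,3} = 2
G(15) = mex{2,1,0} = 3
G(16) = mex{3,2,1} = 0
G(17) = mex{0,3,2} = 1
G(18) = mex{1,0,3} = 2
G(19) = mex{2,1,0} = 3
G(20) = mex{3,2,1} = 0
G(21) = mex{0,3,2} = 1
G(22) = mex{1,0,3} = 2
G(23) = mex{2,1,0} = 3
G(24) = mex{3,2,1} = 0

0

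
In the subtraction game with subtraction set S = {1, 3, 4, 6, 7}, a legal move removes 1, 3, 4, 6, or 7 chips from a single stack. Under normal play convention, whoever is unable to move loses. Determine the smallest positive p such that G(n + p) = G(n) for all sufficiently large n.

10

n :  0  1  2  3  4  5  6  7  8  9 10 11 12 13 14 15 16 17 18 19 20 21
G :  0  1  0  1  2  3  2  3  4  5  0  1  0  1  2  3  2  3  4  5  0  1
G(n+10) = G(n) holds for n = 0,…,6 (a full window of length max(S) = 7), so the sequence is purely periodic with period 10.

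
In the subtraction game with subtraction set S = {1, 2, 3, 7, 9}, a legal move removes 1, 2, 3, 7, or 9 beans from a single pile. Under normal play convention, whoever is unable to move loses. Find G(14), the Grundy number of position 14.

2

n :  0  1  2  3  4  5  6  7  8  9 10 11 12 13 14
G :  0  1  2  3  0  1  2  3  0  1  2  3  0  1  2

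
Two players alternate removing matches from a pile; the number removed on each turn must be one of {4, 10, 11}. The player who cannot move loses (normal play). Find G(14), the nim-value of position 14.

G(0) = 0
G(1) = mex{} = 0
G(2) = mex{} = 0
G(3) = mex{} = 0
G(4) = mex{0} = 1
G(5) = mex{0} = 1
G(6) = mex{0} = 1
G(7) = mex{0} = 1
G(8) = mex{1} = 0
G(9) = mex{1} = 0
G(10) = mex{1,0} = 2
G(11) = mex{1,0,0} = 2
G(12) = mex{0,0,0} = 1
G(13) = mex{0,0,0} = 1
G(14) = mex{2,1,0} = 3

3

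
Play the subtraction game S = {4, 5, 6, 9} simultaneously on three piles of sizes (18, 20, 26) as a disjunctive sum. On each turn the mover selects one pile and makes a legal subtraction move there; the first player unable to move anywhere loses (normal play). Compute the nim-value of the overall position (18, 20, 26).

0

All piles use S = {4, 5, 6, 9}:
n :  0  1  2  3  4  5  6  7  8  9 10 11 12 13 14 15 16 17 18 19 20 21 22 23 24 25 26
G :  0  0  0  0  1  1  1  1  2  2  2  2  3  0  0  0  0  1  1  1  1  2  2  2  2  3  0
Pile A: G(18) = 1.
Pile B: G(20) = 1.
Pile C: G(26) = 0.
Combined Grundy value = 1 ⊕ 1 ⊕ 0 = 0.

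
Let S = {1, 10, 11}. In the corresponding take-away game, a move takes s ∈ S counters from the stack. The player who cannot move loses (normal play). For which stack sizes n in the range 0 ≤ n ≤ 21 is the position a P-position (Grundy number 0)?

G(0) = 0
G(1) = mex{0} = 1
G(2) = mex{1} = 0
G(3) = mex{0} = 1
G(4) = mex{1} = 0
G(5) = mex{0} = 1
G(6) = mex{1} = 0
G(7) = mex{0} = 1
G(8) = mex{1} = 0
G(9) = mex{0} = 1
G(10) = mex{1,0} = 2
G(11) = mex{2,1,0} = 3
G(12) = mex{3,0,1} = 2
G(13) = mex{2,1,0} = 3
G(14) = mex{3,0,1} = 2
G(15) = mex{2,1,0} = 3
G(16) = mex{3,0,1} = 2
G(17) = mex{2,1,0} = 3
G(18) = mex{3,0,1} = 2
G(19) = mex{2,1,0} = 3
G(20) = mex{3,2,1} = 0
G(21) = mex{0,3,2} = 1
P-positions are exactly the n with G(n) = 0.

0, 2, 4, 6, 8, 20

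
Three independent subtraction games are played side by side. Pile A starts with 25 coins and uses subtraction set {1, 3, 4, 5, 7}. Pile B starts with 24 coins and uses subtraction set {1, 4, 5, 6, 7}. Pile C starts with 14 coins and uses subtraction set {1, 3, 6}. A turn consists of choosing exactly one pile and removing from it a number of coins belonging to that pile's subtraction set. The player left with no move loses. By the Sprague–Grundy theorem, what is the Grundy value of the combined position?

2

Pile A, S = {1, 3, 4, 5, 7}:
G(0) = 0
G(1) = mex{0} = 1
G(2) = mex{1} = 0
G(3) = mex{0,0} = 1
G(4) = mex{1,1,0} = 2
G(5) = mex{2,0,1,0} = 3
G(6) = mex{3,1,0,1} = 2
G(7) = mex{2,2,1,0,0} = 3
G(8) = mex{3,3,2,1,1} = 0
G(9) = mex{0,2,3,2,0} = 1
G(10) = mex{1,3,2,3,1} = 0
G(11) = mex{0,0,3,2,2} = 1
G(12) = mex{1,1,0,3,3} = 2
G(13) = mex{2,0,1,0,2} = 3
G(14) = mex{3,1,0,1,3} = 2
G(15) = mex{2,2,1,0,0} = 3
G(16) = mex{3,3,2,1,1} = 0
G(17) = mex{0,2,3,2,0} = 1
G(18) = mex{1,3,2,3,1} = 0
G(19) = mex{0,0,3,2,2} = 1
G(20) = mex{1,1,0,3,3} = 2
G(21) = mex{2,0,1,0,2} = 3
G(22) = mex{3,1,0,1,3} = 2
G(23) = mex{2,2,1,0,0} = 3
G(24) = mex{3,3,2,1,1} = 0
G(25) = mex{0,2,3,2,0} = 1
G_A(25) = 1.
Pile B, S = {1, 4, 5, 6, 7}:
G(0) = 0
G(1) = mex{0} = 1
G(2) = mex{1} = 0
G(3) = mex{0} = 1
G(4) = mex{1,0} = 2
G(5) = mex{2,1,0} = 3
G(6) = mex{3,0,1,0} = 2
G(7) = mex{2,1,0,1,0} = 3
G(8) = mex{3,2,1,0,1} = 4
G(9) = mex{4,3,2,1,0} = 5
G(10) = mex{5,2,3,2,1} = 0
G(11) = mex{0,3,2,3,2} = 1
G(12) = mex{1,4,3,2,3} = 0
G(13) = mex{0,5,4,3,2} = 1
G(14) = mex{1,0,5,4,3} = 2
G(15) = mex{2,1,0,5,4} = 3
G(16) = mex{3,0,1,0,5} = 2
G(17) = mex{2,1,0,1,0} = 3
G(18) = mex{3,2,1,0,1} = 4
G(19) = mex{4,3,2,1,0} = 5
G(20) = mex{5,2,3,2,1} = 0
G(21) = mex{0,3,2,3,2} = 1
G(22) = mex{1,4,3,2,3} = 0
G(23) = mex{0,5,4,3,2} = 1
G(24) = mex{1,0,5,4,3} = 2
G_B(24) = 2.
Pile C, S = {1, 3, 6}:
n :  0  1  2  3  4  5  6  7  8  9 10 11 12 13 14
G :  0  1  0  1  0  1  2  3  2  0  1  0  1  0  1
G_C(14) = 1.
Combined Grundy value = 1 ⊕ 2 ⊕ 1 = 2.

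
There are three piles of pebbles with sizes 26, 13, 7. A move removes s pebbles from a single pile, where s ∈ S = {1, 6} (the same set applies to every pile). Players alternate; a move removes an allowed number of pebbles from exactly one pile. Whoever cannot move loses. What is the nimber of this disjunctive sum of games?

All piles use S = {1, 6}:
G(0) = 0
G(1) = mex{0} = 1
G(2) = mex{1} = 0
G(3) = mex{0} = 1
G(4) = mex{1} = 0
G(5) = mex{0} = 1
G(6) = mex{1,0} = 2
G(7) = mex{2,1} = 0
G(8) = mex{0,0} = 1
G(9) = mex{1,1} = 0
G(10) = mex{0,0} = 1
G(11) = mex{1,1} = 0
G(12) = mex{0,2} = 1
G(13) = mex{1,0} = 2
G(14) = mex{2,1} = 0
G(15) = mex{0,0} = 1
G(16) = mex{1,1} = 0
G(17) = mex{0,0} = 1
G(18) = mex{1,1} = 0
G(19) = mex{0,2} = 1
G(20) = mex{1,0} = 2
G(21) = mex{2,1} = 0
G(22) = mex{0,0} = 1
G(23) = mex{1,1} = 0
G(24) = mex{0,0} = 1
G(25) = mex{1,1} = 0
G(26) = mex{0,2} = 1
Pile A: G(26) = 1.
Pile B: G(13) = 2.
Pile C: G(7) = 0.
Combined Grundy value = 1 ⊕ 2 ⊕ 0 = 3.

3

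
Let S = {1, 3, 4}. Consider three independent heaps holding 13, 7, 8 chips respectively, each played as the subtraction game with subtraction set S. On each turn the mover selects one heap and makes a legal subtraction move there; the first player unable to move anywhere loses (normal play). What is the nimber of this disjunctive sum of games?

All heaps use S = {1, 3, 4}:
G(0) = 0
G(1) = mex{0} = 1
G(2) = mex{1} = 0
G(3) = mex{0,0} = 1
G(4) = mex{1,1,0} = 2
G(5) = mex{2,0,1} = 3
G(6) = mex{3,1,0} = 2
G(7) = mex{2,2,1} = 0
G(8) = mex{0,3,2} = 1
G(9) = mex{1,2,3} = 0
G(10) = mex{0,0,2} = 1
G(11) = mex{1,1,0} = 2
G(12) = mex{2,0,1} = 3
G(13) = mex{3,1,0} = 2
Heap A: G(13) = 2.
Heap B: G(7) = 0.
Heap C: G(8) = 1.
Combined Grundy value = 2 ⊕ 0 ⊕ 1 = 3.

3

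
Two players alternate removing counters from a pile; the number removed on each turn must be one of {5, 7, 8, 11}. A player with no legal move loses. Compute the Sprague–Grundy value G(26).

n :  0  1  2  3  4  5  6  7  8  9 10 11 12 13 14 15 16 17 18 19 20 21 22 23 24 25 26
G :  0  0  0  0  0  1  1  1  1  1  2  2  2  2  2  3  0  0  0  0  0  1  1  1  1  1  2

2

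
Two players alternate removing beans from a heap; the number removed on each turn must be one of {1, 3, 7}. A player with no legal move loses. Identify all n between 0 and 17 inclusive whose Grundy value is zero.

n :  0  1  2  3  4  5  6  7  8  9 10 11 12 13 14 15 16 17
G :  0  1  0  1  0  1  0  1  0  1  0  1  0  1  0  1  0  1
P-positions are exactly the n with G(n) = 0.

0, 2, 4, 6, 8, 10, 12, 14, 16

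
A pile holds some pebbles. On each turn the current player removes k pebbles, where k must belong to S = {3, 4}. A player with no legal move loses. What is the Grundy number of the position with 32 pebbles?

1

n :  0  1  2  3  4  5  6  7  8  9 10 11 12 13 14 15 16 17 18 19 20 21 22 23 24 25 26 27 28 29 30 31 32
G :  0  0  0  1  1  1  2  0  0  0  1  1  1  2  0  0  0  1  1  1  2  0  0  0  1  1  1  2  0  0  0  1  1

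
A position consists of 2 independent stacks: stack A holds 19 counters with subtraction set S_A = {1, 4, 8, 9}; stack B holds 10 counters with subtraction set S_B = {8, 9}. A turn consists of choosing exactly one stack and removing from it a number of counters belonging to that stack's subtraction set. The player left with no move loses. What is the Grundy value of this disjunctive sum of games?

1

Stack A, S = {1, 4, 8, 9}:
n :  0  1  2  3  4  5  6  7  8  9 10 11 12 13 14 15 16 17 18 19
G :  0  1  0  1  2  0  1  0  1  2  3  2  0  1  2  3  2  0  1  0
G_A(19) = 0.
Stack B, S = {8, 9}:
n :  0  1  2  3  4  5  6  7  8  9 10
G :  0  0  0  0  0  0  0  0  1  1  1
G_B(10) = 1.
Combined Grundy value = 0 ⊕ 1 = 1.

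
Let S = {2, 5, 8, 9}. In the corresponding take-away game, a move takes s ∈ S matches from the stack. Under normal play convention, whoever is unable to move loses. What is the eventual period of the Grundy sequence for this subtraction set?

n :  0  1  2  3  4  5  6  7  8  9 10 11 12 13 14 15 16 17 18 19 20 21 22 23 24 25 26 27 28 29 30 31 32 33 34 35
G :  0  0  1  1  0  2  1  0  2  1  3  0  2  1  0  2  1  0  0  1  1  0  2  1  0  2  1  3  0  2  1  0  2  1  0  0
G(n+17) = G(n) holds for n = 0,…,8 (a full window of length max(S) = 9), so the sequence is purely periodic with period 17.

17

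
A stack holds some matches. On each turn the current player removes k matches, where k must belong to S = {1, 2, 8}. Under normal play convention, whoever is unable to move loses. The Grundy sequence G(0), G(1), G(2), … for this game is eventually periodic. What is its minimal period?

3

n :  0  1  2  3  4  5  6  7  8  9 10 11 12 13 14
G :  0  1  2  0  1  2  0  1  2  0  1  2  0  1  2
G(n+3) = G(n) holds for n = 0,…,7 (a full window of length max(S) = 8), so the sequence is purely periodic with period 3.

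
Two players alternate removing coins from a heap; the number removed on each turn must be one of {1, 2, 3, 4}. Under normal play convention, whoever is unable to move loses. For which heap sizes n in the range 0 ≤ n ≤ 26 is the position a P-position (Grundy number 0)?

n :  0  1  2  3  4  5  6  7  8  9 10 11 12 13 14 15 16 17 18 19 20 21 22 23 24 25 26
G :  0  1  2  3  4  0  1  2  3  4  0  1  2  3  4  0  1  2  3  4  0  1  2  3  4  0  1
P-positions are exactly the n with G(n) = 0.

0, 5, 10, 15, 20, 25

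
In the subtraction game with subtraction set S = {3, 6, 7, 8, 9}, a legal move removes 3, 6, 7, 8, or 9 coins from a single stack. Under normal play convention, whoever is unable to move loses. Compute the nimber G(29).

1

n :  0  1  2  3  4  5  6  7  8  9 10 11 12 13 14 15 16 17 18 19 20 21 22 23 24 25 26 27 28 29
G :  0  0  0  1  1  1  2  2  2  3  3  3  0  0  0  1  1  1  2  2  2  3  3  3  0  0  0  1  1  1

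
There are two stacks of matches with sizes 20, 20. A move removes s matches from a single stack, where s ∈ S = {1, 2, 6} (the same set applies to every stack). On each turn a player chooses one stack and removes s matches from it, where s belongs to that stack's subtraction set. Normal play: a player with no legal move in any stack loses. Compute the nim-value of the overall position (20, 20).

All stacks use S = {1, 2, 6}:
G(0) = 0
G(1) = mex{0} = 1
G(2) = mex{1,0} = 2
G(3) = mex{2,1} = 0
G(4) = mex{0,2} = 1
G(5) = mex{1,0} = 2
G(6) = mex{2,1,0} = 3
G(7) = mex{3,2,1} = 0
G(8) = mex{0,3,2} = 1
G(9) = mex{1,0,0} = 2
G(10) = mex{2,1,1} = 0
G(11) = mex{0,2,2} = 1
G(12) = mex{1,0,3} = 2
G(13) = mex{2,1,0} = 3
G(14) = mex{3,2,1} = 0
G(15) = mex{0,3,2} = 1
G(16) = mex{1,0,0} = 2
G(17) = mex{2,1,1} = 0
G(18) = mex{0,2,2} = 1
G(19) = mex{1,0,3} = 2
G(20) = mex{2,1,0} = 3
Stack A: G(20) = 3.
Stack B: G(20) = 3.
Combined Grundy value = 3 ⊕ 3 = 0.

0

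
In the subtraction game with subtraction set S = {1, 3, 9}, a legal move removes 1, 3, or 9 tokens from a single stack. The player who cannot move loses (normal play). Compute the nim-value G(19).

n :  0  1  2  3  4  5  6  7  8  9 10 11 12 13 14 15 16 17 18 19
G :  0  1  0  1  0  1  0  1  0  1  0  1  0  1  0  1  0  1  0  1

1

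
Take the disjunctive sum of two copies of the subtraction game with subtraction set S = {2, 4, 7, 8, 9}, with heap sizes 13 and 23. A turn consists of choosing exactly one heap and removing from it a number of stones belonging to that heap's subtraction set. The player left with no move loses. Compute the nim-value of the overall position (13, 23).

1

All heaps use S = {2, 4, 7, 8, 9}:
G(0) = 0
G(1) = mex{} = 0
G(2) = mex{0} = 1
G(3) = mex{0} = 1
G(4) = mex{1,0} = 2
G(5) = mex{1,0} = 2
G(6) = mex{2,1} = 0
G(7) = mex{2,1,0} = 3
G(8) = mex{0,2,0,0} = 1
G(9) = mex{3,2,1,0,0} = 4
G(10) = mex{1,0,1,1,0} = 2
G(11) = mex{4,3,2,1,1} = 0
G(12) = mex{2,1,2,2,1} = 0
G(13) = mex{0,4,0,2,2} = 1
G(14) = mex{0,2,3,0,2} = 1
G(15) = mex{1,0,1,3,0} = 2
G(16) = mex{1,0,4,1,3} = 2
G(17) = mex{2,1,2,4,1} = 0
G(18) = mex{2,1,0,2,4} = 3
G(19) = mex{0,2,0,0,2} = 1
G(20) = mex{3,2,1,0,0} = 4
G(21) = mex{1,0,1,1,0} = 2
G(22) = mex{4,3,2,1,1} = 0
G(23) = mex{2,1,2,2,1} = 0
Heap A: G(13) = 1.
Heap B: G(23) = 0.
Combined Grundy value = 1 ⊕ 0 = 1.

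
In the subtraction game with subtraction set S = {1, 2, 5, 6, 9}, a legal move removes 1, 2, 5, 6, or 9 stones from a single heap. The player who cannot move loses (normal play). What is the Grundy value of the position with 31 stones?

G(0) = 0
G(1) = mex{0} = 1
G(2) = mex{1,0} = 2
G(3) = mex{2,1} = 0
G(4) = mex{0,2} = 1
G(5) = mex{1,0,0} = 2
G(6) = mex{2,1,1,0} = 3
G(7) = mex{3,2,2,1} = 0
G(8) = mex{0,3,0,2} = 1
G(9) = mex{1,0,1,0,0} = 2
G(10) = mex{2,1,2,1,1} = 0
G(11) = mex{0,2,3,2,2} = 1
G(12) = mex{1,0,0,3,0} = 2
G(13) = mex{2,1,1,0,1} = 3
G(14) = mex{3,2,2,1,2} = 0
G(15) = mex{0,3,0,2,3} = 1
G(16) = mex{1,0,1,0,0} = 2
G(17) = mex{2,1,2,1,1} = 0
G(18) = mex{0,2,3,2,2} = 1
G(19) = mex{1,0,0,3,0} = 2
G(20) = mex{2,1,1,0,1} = 3
G(21) = mex{3,2,2,1,2} = 0
G(22) = mex{0,3,0,2,3} = 1
G(23) = mex{1,0,1,0,0} = 2
G(24) = mex{2,1,2,1,1} = 0
G(25) = mex{0,2,3,2,2} = 1
G(26) = mex{1,0,0,3,0} = 2
G(27) = mex{2,1,1,0,1} = 3
G(28) = mex{3,2,2,1,2} = 0
G(29) = mex{0,3,0,2,3} = 1
G(30) = mex{1,0,1,0,0} = 2
G(31) = mex{2,1,2,1,1} = 0

0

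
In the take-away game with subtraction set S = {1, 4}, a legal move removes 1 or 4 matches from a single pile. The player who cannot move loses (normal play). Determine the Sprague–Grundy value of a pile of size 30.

G(0) = 0
G(1) = mex{0} = 1
G(2) = mex{1} = 0
G(3) = mex{0} = 1
G(4) = mex{1,0} = 2
G(5) = mex{2,1} = 0
G(6) = mex{0,0} = 1
G(7) = mex{1,1} = 0
G(8) = mex{0,2} = 1
G(9) = mex{1,0} = 2
G(10) = mex{2,1} = 0
G(11) = mex{0,0} = 1
G(12) = mex{1,1} = 0
G(13) = mex{0,2} = 1
G(14) = mex{1,0} = 2
G(15) = mex{2,1} = 0
G(16) = mex{0,0} = 1
G(17) = mex{1,1} = 0
G(18) = mex{0,2} = 1
G(19) = mex{1,0} = 2
G(20) = mex{2,1} = 0
G(21) = mex{0,0} = 1
G(22) = mex{1,1} = 0
G(23) = mex{0,2} = 1
G(24) = mex{1,0} = 2
G(25) = mex{2,1} = 0
G(26) = mex{0,0} = 1
G(27) = mex{1,1} = 0
G(28) = mex{0,2} = 1
G(29) = mex{1,0} = 2
G(30) = mex{2,1} = 0

0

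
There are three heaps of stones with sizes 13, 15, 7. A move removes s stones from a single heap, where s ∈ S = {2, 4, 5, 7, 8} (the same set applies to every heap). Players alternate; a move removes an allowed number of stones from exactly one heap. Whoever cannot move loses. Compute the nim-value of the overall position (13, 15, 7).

All heaps use S = {2, 4, 5, 7, 8}:
n :  0  1  2  3  4  5  6  7  8  9 10 11 12 13 14 15
G :  0  0  1  1  2  2  3  3  4  4  0  0  1  1  2  2
Heap A: G(13) = 1.
Heap B: G(15) = 2.
Heap C: G(7) = 3.
Combined Grundy value = 1 ⊕ 2 ⊕ 3 = 0.

0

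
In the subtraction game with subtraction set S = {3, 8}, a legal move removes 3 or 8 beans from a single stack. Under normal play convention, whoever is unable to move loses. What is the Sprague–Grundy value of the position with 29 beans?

G(0) = 0
G(1) = mex{} = 0
G(2) = mex{} = 0
G(3) = mex{0} = 1
G(4) = mex{0} = 1
G(5) = mex{0} = 1
G(6) = mex{1} = 0
G(7) = mex{1} = 0
G(8) = mex{1,0} = 2
G(9) = mex{0,0} = 1
G(10) = mex{0,0} = 1
G(11) = mex{2,1} = 0
G(12) = mex{1,1} = 0
G(13) = mex{1,1} = 0
G(14) = mex{0,0} = 1
G(15) = mex{0,0} = 1
G(16) = mex{0,2} = 1
G(17) = mex{1,1} = 0
G(18) = mex{1,1} = 0
G(19) = mex{1,0} = 2
G(20) = mex{0,0} = 1
G(21) = mex{0,0} = 1
G(22) = mex{2,1} = 0
G(23) = mex{1,1} = 0
G(24) = mex{1,1} = 0
G(25) = mex{0,0} = 1
G(26) = mex{0,0} = 1
G(27) = mex{0,2} = 1
G(28) = mex{1,1} = 0
G(29) = mex{1,1} = 0

0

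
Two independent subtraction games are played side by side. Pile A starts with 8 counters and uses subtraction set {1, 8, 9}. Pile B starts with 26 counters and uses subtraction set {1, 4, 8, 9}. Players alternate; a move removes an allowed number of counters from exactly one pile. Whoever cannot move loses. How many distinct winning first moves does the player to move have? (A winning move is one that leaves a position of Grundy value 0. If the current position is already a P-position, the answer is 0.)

Pile A, S = {1, 8, 9}:
G(0) = 0
G(1) = mex{0} = 1
G(2) = mex{1} = 0
G(3) = mex{0} = 1
G(4) = mex{1} = 0
G(5) = mex{0} = 1
G(6) = mex{1} = 0
G(7) = mex{0} = 1
G(8) = mex{1,0} = 2
G_A(8) = 2.
Pile B, S = {1, 4, 8, 9}:
G(0) = 0
G(1) = mex{0} = 1
G(2) = mex{1} = 0
G(3) = mex{0} = 1
G(4) = mex{1,0} = 2
G(5) = mex{2,1} = 0
G(6) = mex{0,0} = 1
G(7) = mex{1,1} = 0
G(8) = mex{0,2,0} = 1
G(9) = mex{1,0,1,0} = 2
G(10) = mex{2,1,0,1} = 3
G(11) = mex{3,0,1,0} = 2
G(12) = mex{2,1,2,1} = 0
G(13) = mex{0,2,0,2} = 1
G(14) = mex{1,3,1,0} = 2
G(15) = mex{2,2,0,1} = 3
G(16) = mex{3,0,1,0} = 2
G(17) = mex{2,1,2,1} = 0
G(18) = mex{0,2,3,2} = 1
G(19) = mex{1,3,2,3} = 0
G(20) = mex{0,2,0,2} = 1
G(21) = mex{1,0,1,0} = 2
G(22) = mex{2,1,2,1} = 0
G(23) = mex{0,0,3,2} = 1
G(24) = mex{1,1,2,3} = 0
G(25) = mex{0,2,0,2} = 1
G(26) = mex{1,0,1,0} = 2
G_B(26) = 2.
Combined Grundy value = 2 ⊕ 2 = 0.
A winning move leaves total XOR = 0, i.e. changes one component's Grundy value g to g ⊕ X where X is the current total.
Pile A: target g' = 2⊕0 = 2, but every legal move changes the Grundy value (mex property), so 0 moves.
Pile B: target g' = 2⊕0 = 2, but every legal move changes the Grundy value (mex property), so 0 moves.

0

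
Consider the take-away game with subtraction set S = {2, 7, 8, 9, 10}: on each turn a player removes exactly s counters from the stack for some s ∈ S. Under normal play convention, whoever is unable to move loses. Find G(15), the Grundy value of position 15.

3

G(0) = 0
G(1) = mex{} = 0
G(2) = mex{0} = 1
G(3) = mex{0} = 1
G(4) = mex{1} = 0
G(5) = mex{1} = 0
G(6) = mex{0} = 1
G(7) = mex{0,0} = 1
G(8) = mex{1,0,0} = 2
G(9) = mex{1,1,0,0} = 2
G(10) = mex{2,1,1,0,0} = 3
G(11) = mex{2,0,1,1,0} = 3
G(12) = mex{3,0,0,1,1} = 2
G(13) = mex{3,1,0,0,1} = 2
G(14) = mex{2,1,1,0,0} = 3
G(15) = mex{2,2,1,1,0} = 3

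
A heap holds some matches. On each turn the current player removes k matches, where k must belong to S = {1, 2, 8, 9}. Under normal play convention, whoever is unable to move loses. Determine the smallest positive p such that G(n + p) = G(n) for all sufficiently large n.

10

n :  0  1  2  3  4  5  6  7  8  9 10 11 12 13 14 15 16 17 18 19 20 21
G :  0  1  2  0  1  2  0  1  2  3  0  1  2  0  1  2  0  1  2  3  0  1
G(n+10) = G(n) holds for n = 0,…,8 (a full window of length max(S) = 9), so the sequence is purely periodic with period 10.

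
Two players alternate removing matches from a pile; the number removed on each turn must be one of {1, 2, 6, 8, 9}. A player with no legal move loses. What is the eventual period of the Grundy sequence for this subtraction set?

n :  0  1  2  3  4  5  6  7  8  9 10 11 12 13 14 15 16 17
G :  0  1  2  0  1  2  3  0  1  2  0  1  2  3  0  1  2  0
G(n+7) = G(n) holds for n = 0,…,8 (a full window of length max(S) = 9), so the sequence is purely periodic with period 7.

7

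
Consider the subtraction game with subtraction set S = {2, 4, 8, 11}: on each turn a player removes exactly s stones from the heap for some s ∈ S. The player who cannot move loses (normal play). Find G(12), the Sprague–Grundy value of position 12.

3

G(0) = 0
G(1) = mex{} = 0
G(2) = mex{0} = 1
G(3) = mex{0} = 1
G(4) = mex{1,0} = 2
G(5) = mex{1,0} = 2
G(6) = mex{2,1} = 0
G(7) = mex{2,1} = 0
G(8) = mex{0,2,0} = 1
G(9) = mex{0,2,0} = 1
G(10) = mex{1,0,1} = 2
G(11) = mex{1,0,1,0} = 2
G(12) = mex{2,1,2,0} = 3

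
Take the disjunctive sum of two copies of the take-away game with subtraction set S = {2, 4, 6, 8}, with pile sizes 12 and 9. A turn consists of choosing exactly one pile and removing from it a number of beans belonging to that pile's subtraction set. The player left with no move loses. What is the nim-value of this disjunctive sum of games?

5

All piles use S = {2, 4, 6, 8}:
n :  0  1  2  3  4  5  6  7  8  9 10 11 12
G :  0  0  1  1  2  2  3  3  4  4  0  0  1
Pile A: G(12) = 1.
Pile B: G(9) = 4.
Combined Grundy value = 1 ⊕ 4 = 5.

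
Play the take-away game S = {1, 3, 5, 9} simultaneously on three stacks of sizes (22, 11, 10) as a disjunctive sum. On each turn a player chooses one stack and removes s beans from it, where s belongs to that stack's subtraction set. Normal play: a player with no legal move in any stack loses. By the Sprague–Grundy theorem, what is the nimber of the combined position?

All stacks use S = {1, 3, 5, 9}:
G(0) = 0
G(1) = mex{0} = 1
G(2) = mex{1} = 0
G(3) = mex{0,0} = 1
G(4) = mex{1,1} = 0
G(5) = mex{0,0,0} = 1
G(6) = mex{1,1,1} = 0
G(7) = mex{0,0,0} = 1
G(8) = mex{1,1,1} = 0
G(9) = mex{0,0,0,0} = 1
G(10) = mex{1,1,1,1} = 0
G(11) = mex{0,0,0,0} = 1
G(12) = mex{1,1,1,1} = 0
G(13) = mex{0,0,0,0} = 1
G(14) = mex{1,1,1,1} = 0
G(15) = mex{0,0,0,0} = 1
G(16) = mex{1,1,1,1} = 0
G(17) = mex{0,0,0,0} = 1
G(18) = mex{1,1,1,1} = 0
G(19) = mex{0,0,0,0} = 1
G(20) = mex{1,1,1,1} = 0
G(21) = mex{0,0,0,0} = 1
G(22) = mex{1,1,1,1} = 0
Stack A: G(22) = 0.
Stack B: G(11) = 1.
Stack C: G(10) = 0.
Combined Grundy value = 0 ⊕ 1 ⊕ 0 = 1.

1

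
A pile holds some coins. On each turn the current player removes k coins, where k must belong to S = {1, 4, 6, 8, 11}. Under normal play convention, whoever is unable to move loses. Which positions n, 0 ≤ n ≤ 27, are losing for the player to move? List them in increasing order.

n :  0  1  2  3  4  5  6  7  8  9 10 11 12 13 14 15 16 17 18 19 20 21 22 23 24 25 26 27
G :  0  1  0  1  2  0  1  0  1  2  3  2  0  1  0  1  2  0  1  0  1  2  3  2  0  1  0  1
P-positions are exactly the n with G(n) = 0.

0, 2, 5, 7, 12, 14, 17, 19, 24, 26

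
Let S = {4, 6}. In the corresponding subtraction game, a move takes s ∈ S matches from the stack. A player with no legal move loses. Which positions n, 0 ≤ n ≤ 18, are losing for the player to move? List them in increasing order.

0, 1, 2, 3, 10, 11, 12, 13

n :  0  1  2  3  4  5  6  7  8  9 10 11 12 13 14 15 16 17 18
G :  0  0  0  0  1  1  1  1  2  2  0  0  0  0  1  1  1  1  2
P-positions are exactly the n with G(n) = 0.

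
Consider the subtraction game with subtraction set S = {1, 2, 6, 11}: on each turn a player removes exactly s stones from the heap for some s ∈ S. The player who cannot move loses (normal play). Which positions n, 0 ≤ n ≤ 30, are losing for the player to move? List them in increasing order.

n :  0  1  2  3  4  5  6  7  8  9 10 11 12 13 14 15 16 17 18 19 20 21 22 23 24 25 26 27 28 29 30
G :  0  1  2  0  1  2  3  0  1  2  0  1  2  3  4  0  1  2  3  0  1  2  0  1  2  3  4  0  1  2  3
P-positions are exactly the n with G(n) = 0.

0, 3, 7, 10, 15, 19, 22, 27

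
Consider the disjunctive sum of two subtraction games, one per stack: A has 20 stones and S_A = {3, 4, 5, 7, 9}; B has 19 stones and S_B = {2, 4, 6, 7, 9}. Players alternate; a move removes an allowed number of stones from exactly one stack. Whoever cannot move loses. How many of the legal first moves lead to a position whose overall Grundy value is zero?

1

Stack A, S = {3, 4, 5, 7, 9}:
G(0) = 0
G(1) = mex{} = 0
G(2) = mex{} = 0
G(3) = mex{0} = 1
G(4) = mex{0,0} = 1
G(5) = mex{0,0,0} = 1
G(6) = mex{1,0,0} = 2
G(7) = mex{1,1,0,0} = 2
G(8) = mex{1,1,1,0} = 2
G(9) = mex{2,1,1,0,0} = 3
G(10) = mex{2,2,1,1,0} = 3
G(11) = mex{2,2,2,1,0} = 3
G(12) = mex{3,2,2,1,1} = 0
G(13) = mex{3,3,2,2,1} = 0
G(14) = mex{3,3,3,2,1} = 0
G(15) = mex{0,3,3,2,2} = 1
G(16) = mex{0,0,3,3,2} = 1
G(17) = mex{0,0,0,3,2} = 1
G(18) = mex{1,0,0,3,3} = 2
G(19) = mex{1,1,0,0,3} = 2
G(20) = mex{1,1,1,0,3} = 2
G_A(20) = 2.
Stack B, S = {2, 4, 6, 7, 9}:
G(0) = 0
G(1) = mex{} = 0
G(2) = mex{0} = 1
G(3) = mex{0} = 1
G(4) = mex{1,0} = 2
G(5) = mex{1,0} = 2
G(6) = mex{2,1,0} = 3
G(7) = mex{2,1,0,0} = 3
G(8) = mex{3,2,1,0} = 4
G(9) = mex{3,2,1,1,0} = 4
G(10) = mex{4,3,2,1,0} = 5
G(11) = mex{4,3,2,2,1} = 0
G(12) = mex{5,4,3,2,1} = 0
G(13) = mex{0,4,3,3,2} = 1
G(14) = mex{0,5,4,3,2} = 1
G(15) = mex{1,0,4,4,3} = 2
G(16) = mex{1,0,5,4,3} = 2
G(17) = mex{2,1,0,5,4} = 3
G(18) = mex{2,1,0,0,4} = 3
G(19) = mex{3,2,1,0,5} = 4
G_B(19) = 4.
Combined Grundy value = 2 ⊕ 4 = 6.
A winning move leaves total XOR = 0, i.e. changes one component's Grundy value g to g ⊕ X where X is the current total.
Stack A: need g' = 2⊕6 = 4. Options: 20−3→G=1, 20−4→G=1, 20−5→G=1, 20−7→G=0, 20−9→G=3. Hits: 0.
Stack B: need g' = 4⊕6 = 2. Options: 19−2→G=3, 19−4→G=2, 19−6→G=1, 19−7→G=0, 19−9→G=5. Hits: 1.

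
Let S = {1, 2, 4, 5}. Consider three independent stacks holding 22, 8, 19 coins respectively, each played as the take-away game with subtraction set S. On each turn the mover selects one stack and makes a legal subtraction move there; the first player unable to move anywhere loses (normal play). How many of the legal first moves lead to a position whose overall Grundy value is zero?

2

All stacks use S = {1, 2, 4, 5}:
n :  0  1  2  3  4  5  6  7  8  9 10 11 12 13 14 15 16 17 18 19 20 21 22
G :  0  1  2  0  1  2  0  1  2  0  1  2  0  1  2  0  1  2  0  1  2  0  1
Stack A: G(22) = 1.
Stack B: G(8) = 2.
Stack C: G(19) = 1.
Combined Grundy value = 1 ⊕ 2 ⊕ 1 = 2.
A winning move leaves total XOR = 0, i.e. changes one component's Grundy value g to g ⊕ X where X is the current total.
Stack A: need g' = 1⊕2 = 3. Options: 22−1→G=0, 22−2→G=2, 22−4→G=0, 22−5→G=2. Hits: 0.
Stack B: need g' = 2⊕2 = 0. Options: 8−1→G=1, 8−2→G=0, 8−4→G=1, 8−5→G=0. Hits: 2.
Stack C: need g' = 1⊕2 = 3. Options: 19−1→G=0, 19−2→G=2, 19−4→G=0, 19−5→G=2. Hits: 0.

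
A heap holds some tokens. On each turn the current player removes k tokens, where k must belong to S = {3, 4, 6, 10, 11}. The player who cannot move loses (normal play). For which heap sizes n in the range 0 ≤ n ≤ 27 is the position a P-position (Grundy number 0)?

0, 1, 2, 9, 14, 16, 21, 23

G(0) = 0
G(1) = mex{} = 0
G(2) = mex{} = 0
G(3) = mex{0} = 1
G(4) = mex{0,0} = 1
G(5) = mex{0,0} = 1
G(6) = mex{1,0,0} = 2
G(7) = mex{1,1,0} = 2
G(8) = mex{1,1,0} = 2
G(9) = mex{2,1,1} = 0
G(10) = mex{2,2,1,0} = 3
G(11) = mex{2,2,1,0,0} = 3
G(12) = mex{0,2,2,0,0} = 1
G(13) = mex{3,0,2,1,0} = 4
G(14) = mex{3,3,2,1,1} = 0
G(15) = mex{1,3,0,1,1} = 2
G(16) = mex{4,1,3,2,1} = 0
G(17) = mex{0,4,3,2,2} = 1
G(18) = mex{2,0,1,2,2} = 3
G(19) = mex{0,2,4,0,2} = 1
G(20) = mex{1,0,0,3,0} = 2
G(21) = mex{3,1,2,3,3} = 0
G(22) = mex{1,3,0,1,3} = 2
G(23) = mex{2,1,1,4,1} = 0
G(24) = mex{0,2,3,0,4} = 1
G(25) = mex{2,0,1,2,0} = 3
G(26) = mex{0,2,2,0,2} = 1
G(27) = mex{1,0,0,1,0} = 2
P-positions are exactly the n with G(n) = 0.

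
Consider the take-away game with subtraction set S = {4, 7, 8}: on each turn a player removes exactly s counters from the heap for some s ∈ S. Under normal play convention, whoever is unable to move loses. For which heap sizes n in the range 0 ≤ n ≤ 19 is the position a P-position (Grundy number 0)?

0, 1, 2, 3, 12, 13, 14, 15

G(0) = 0
G(1) = mex{} = 0
G(2) = mex{} = 0
G(3) = mex{} = 0
G(4) = mex{0} = 1
G(5) = mex{0} = 1
G(6) = mex{0} = 1
G(7) = mex{0,0} = 1
G(8) = mex{1,0,0} = 2
G(9) = mex{1,0,0} = 2
G(10) = mex{1,0,0} = 2
G(11) = mex{1,1,0} = 2
G(12) = mex{2,1,1} = 0
G(13) = mex{2,1,1} = 0
G(14) = mex{2,1,1} = 0
G(15) = mex{2,2,1} = 0
G(16) = mex{0,2,2} = 1
G(17) = mex{0,2,2} = 1
G(18) = mex{0,2,2} = 1
G(19) = mex{0,0,2} = 1
P-positions are exactly the n with G(n) = 0.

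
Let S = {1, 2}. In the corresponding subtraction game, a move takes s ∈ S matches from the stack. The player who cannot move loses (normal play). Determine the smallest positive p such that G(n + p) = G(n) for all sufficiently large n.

3

G(0) = 0
G(1) = mex{0} = 1
G(2) = mex{1,0} = 2
G(3) = mex{2,1} = 0
G(4) = mex{0,2} = 1
G(5) = mex{1,0} = 2
G(6) = mex{2,1} = 0
G(7) = mex{0,2} = 1
G(8) = mex{1,0} = 2
G(9) = mex{2,1} = 0
G(10) = mex{0,2} = 1
G(11) = mex{1,0} = 2
G(12) = mex{2,1} = 0
G(13) = mex{0,2} = 1
G(14) = mex{1,0} = 2
G(n+3) = G(n) holds for n = 0,…,1 (a full window of length max(S) = 2), so the sequence is purely periodic with period 3.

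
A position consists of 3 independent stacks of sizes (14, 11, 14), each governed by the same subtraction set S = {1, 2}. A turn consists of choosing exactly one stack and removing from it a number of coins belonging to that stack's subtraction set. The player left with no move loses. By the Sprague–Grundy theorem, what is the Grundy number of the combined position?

All stacks use S = {1, 2}:
n :  0  1  2  3  4  5  6  7  8  9 10 11 12 13 14
G :  0  1  2  0  1  2  0  1  2  0  1  2  0  1  2
Stack A: G(14) = 2.
Stack B: G(11) = 2.
Stack C: G(14) = 2.
Combined Grundy value = 2 ⊕ 2 ⊕ 2 = 2.

2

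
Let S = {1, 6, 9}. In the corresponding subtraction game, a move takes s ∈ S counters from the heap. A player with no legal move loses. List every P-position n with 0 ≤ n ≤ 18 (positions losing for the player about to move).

n :  0  1  2  3  4  5  6  7  8  9 10 11 12 13 14 15 16 17 18
G :  0  1  0  1  0  1  2  0  1  2  3  2  0  1  0  1  2  0  1
P-positions are exactly the n with G(n) = 0.

0, 2, 4, 7, 12, 14, 17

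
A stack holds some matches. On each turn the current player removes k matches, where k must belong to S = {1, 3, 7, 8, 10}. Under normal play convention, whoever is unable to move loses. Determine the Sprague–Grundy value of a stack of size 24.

3

n :  0  1  2  3  4  5  6  7  8  9 10 11 12 13 14 15 16 17 18 19 20 21 22 23 24
G :  0  1  0  1  0  1  0  1  2  3  2  3  2  3  2  0  1  0  1  0  1  0  1  2  3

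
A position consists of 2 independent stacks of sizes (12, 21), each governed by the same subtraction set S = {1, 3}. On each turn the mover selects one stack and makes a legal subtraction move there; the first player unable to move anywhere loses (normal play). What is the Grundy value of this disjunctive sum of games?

1

All stacks use S = {1, 3}:
n :  0  1  2  3  4  5  6  7  8  9 10 11 12 13 14 15 16 17 18 19 20 21
G :  0  1  0  1  0  1  0  1  0  1  0  1  0  1  0  1  0  1  0  1  0  1
Stack A: G(12) = 0.
Stack B: G(21) = 1.
Combined Grundy value = 0 ⊕ 1 = 1.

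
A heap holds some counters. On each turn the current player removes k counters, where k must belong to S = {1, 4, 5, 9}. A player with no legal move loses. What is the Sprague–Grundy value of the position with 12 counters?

G(0) = 0
G(1) = mex{0} = 1
G(2) = mex{1} = 0
G(3) = mex{0} = 1
G(4) = mex{1,0} = 2
G(5) = mex{2,1,0} = 3
G(6) = mex{3,0,1} = 2
G(7) = mex{2,1,0} = 3
G(8) = mex{3,2,1} = 0
G(9) = mex{0,3,2,0} = 1
G(10) = mex{1,2,3,1} = 0
G(11) = mex{0,3,2,0} = 1
G(12) = mex{1,0,3,1} = 2

2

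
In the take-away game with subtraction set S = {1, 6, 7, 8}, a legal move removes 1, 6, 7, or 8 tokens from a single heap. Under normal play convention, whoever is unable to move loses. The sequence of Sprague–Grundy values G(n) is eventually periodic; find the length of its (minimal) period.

G(0) = 0
G(1) = mex{0} = 1
G(2) = mex{1} = 0
G(3) = mex{0} = 1
G(4) = mex{1} = 0
G(5) = mex{0} = 1
G(6) = mex{1,0} = 2
G(7) = mex{2,1,0} = 3
G(8) = mex{3,0,1,0} = 2
G(9) = mex{2,1,0,1} = 3
G(10) = mex{3,0,1,0} = 2
G(11) = mex{2,1,0,1} = 3
G(12) = mex{3,2,1,0} = 4
G(13) = mex{4,3,2,1} = 0
G(14) = mex{0,2,3,2} = 1
G(15) = mex{1,3,2,3} = 0
G(16) = mex{0,2,3,2} = 1
G(17) = mex{1,3,2,3} = 0
G(18) = mex{0,4,3,2} = 1
G(19) = mex{1,0,4,3} = 2
G(20) = mex{2,1,0,4} = 3
G(21) = mex{3,0,1,0} = 2
G(22) = mex{2,1,0,1} = 3
G(23) = mex{3,0,1,0} = 2
G(24) = mex{2,1,0,1} = 3
G(25) = mex{3,2,1,0} = 4
G(26) = mex{4,3,2,1} = 0
G(27) = mex{0,2,3,2} = 1
G(n+13) = G(n) holds for n = 0,…,7 (a full window of length max(S) = 8), so the sequence is purely periodic with period 13.

13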